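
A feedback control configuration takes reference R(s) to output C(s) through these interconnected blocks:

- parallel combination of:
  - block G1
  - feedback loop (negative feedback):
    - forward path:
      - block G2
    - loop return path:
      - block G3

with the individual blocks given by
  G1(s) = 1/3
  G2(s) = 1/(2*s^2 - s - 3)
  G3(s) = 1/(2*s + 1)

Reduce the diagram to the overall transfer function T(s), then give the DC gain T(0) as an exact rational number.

1. feedback reduction of G2, G3, giving (2*s + 1)/(4*s^3 - 7*s - 2)
2. sum the parallel branches G1, [G2/(1+G2*G3)], giving (4*s^3 - s + 1)/(12*s^3 - 21*s - 6)
DC gain: substitute s = 0 into T(s) from step 2: T(0) = 1/(-6) = -1/6.

Therefore the answer is -1/6.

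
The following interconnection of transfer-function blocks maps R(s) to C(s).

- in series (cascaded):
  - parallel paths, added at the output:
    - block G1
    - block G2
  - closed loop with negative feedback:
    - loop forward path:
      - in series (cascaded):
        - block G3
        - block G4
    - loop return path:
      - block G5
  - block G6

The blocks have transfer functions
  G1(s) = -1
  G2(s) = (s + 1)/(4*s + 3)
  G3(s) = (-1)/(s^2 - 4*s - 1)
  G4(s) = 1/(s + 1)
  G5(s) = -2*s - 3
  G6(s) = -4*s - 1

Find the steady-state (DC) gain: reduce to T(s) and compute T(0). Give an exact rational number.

The answer is -1/3.

Reasoning:
[1] parallel reduction of G1, G2 -> (-3*s - 2)/(4*s + 3)
[2] combine G3, G4 in series -> (-1)/(s^3 - 3*s^2 - 5*s - 1)
[3] reduce the feedback loop with forward (G3*G4) and return G5 -> (-1)/(s^3 - 3*s^2 - 3*s + 2)
[4] cascade (G1+G2), [(G3*G4)/(1+(G3*G4)*G5)], G6 -> (-12*s^2 - 11*s - 2)/(4*s^4 - 9*s^3 - 21*s^2 - s + 6)
That last expression is T(s); at s = 0 only the constant terms survive, so T(0) = -2/6 = -1/3.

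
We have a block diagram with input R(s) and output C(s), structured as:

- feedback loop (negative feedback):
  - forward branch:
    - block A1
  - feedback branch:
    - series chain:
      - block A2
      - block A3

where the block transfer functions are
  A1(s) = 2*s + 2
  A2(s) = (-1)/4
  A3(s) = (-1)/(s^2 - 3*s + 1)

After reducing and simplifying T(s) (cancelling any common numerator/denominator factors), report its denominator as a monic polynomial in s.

Answer: s^2 - 5*s/2 + 3/2

Working:
Step 1. series reduction of A2, A3 -> 1/(4*s^2 - 12*s + 4)
Step 2. feedback reduction of A1, (A2*A3) -> (4*s^3 - 8*s^2 - 8*s + 4)/(2*s^2 - 5*s + 3)
Step 2 gives the fully reduced T(s), with no common factor left to cancel. The denominator's leading coefficient is 2, so divide each of its coefficients by 2 to get the monic form.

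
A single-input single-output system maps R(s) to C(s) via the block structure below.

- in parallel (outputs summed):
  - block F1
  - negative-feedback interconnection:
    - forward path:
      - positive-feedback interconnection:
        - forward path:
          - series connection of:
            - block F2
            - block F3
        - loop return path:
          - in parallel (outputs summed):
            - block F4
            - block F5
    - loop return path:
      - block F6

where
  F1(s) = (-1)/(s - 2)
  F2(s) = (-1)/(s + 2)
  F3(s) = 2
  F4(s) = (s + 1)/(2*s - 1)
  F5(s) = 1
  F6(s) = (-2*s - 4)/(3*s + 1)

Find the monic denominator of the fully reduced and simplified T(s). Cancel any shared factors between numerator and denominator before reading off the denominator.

Answer: s^4 + 25*s^3/6 - 59*s^2/6 - 20*s/3 + 10/3

Working:
Step 1: combine F2, F3 in series, giving (-2)/(s + 2)
Step 2: sum the parallel branches F4, F5, giving (3*s)/(2*s - 1)
Step 3: close the feedback loop around (F2*F3), (F4+F5), giving (2 - 4*s)/(2*s^2 + 9*s - 2)
Step 4: feedback reduction of [(F2*F3)/(1-(F2*F3)*(F4+F5))], F6, giving (-12*s^2 + 2*s + 2)/(6*s^3 + 37*s^2 + 15*s - 10)
Step 5: reduce the parallel group F1, [[(F2*F3)/(1-(F2*F3)*(F4+F5))]/(1+[(F2*F3)/(1-(F2*F3)*(F4+F5))]*F6)], giving (-18*s^3 - 11*s^2 - 17*s + 6)/(6*s^4 + 25*s^3 - 59*s^2 - 40*s + 20)
The result of step 5 is T(s) in lowest terms. Its denominator has leading coefficient 6; dividing the denominator through by 6 makes it monic.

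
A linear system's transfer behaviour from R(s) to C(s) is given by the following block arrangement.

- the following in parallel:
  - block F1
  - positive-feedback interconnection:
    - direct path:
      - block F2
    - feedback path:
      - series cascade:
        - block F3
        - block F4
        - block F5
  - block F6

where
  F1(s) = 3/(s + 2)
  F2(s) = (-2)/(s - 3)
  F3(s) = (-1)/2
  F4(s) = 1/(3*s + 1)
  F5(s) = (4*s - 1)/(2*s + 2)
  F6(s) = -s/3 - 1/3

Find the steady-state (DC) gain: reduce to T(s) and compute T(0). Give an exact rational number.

Reducing step by step:

(1) reduce the series chain F3, F4, F5, giving (1 - 4*s)/(12*s^2 + 16*s + 4)
(2) close the feedback loop around F2, (F3*F4*F5), giving (-12*s^2 - 16*s - 4)/(6*s^3 - 10*s^2 - 26*s - 5)
(3) sum the parallel branches F1, [F2/(1-F2*(F3*F4*F5))], F6, giving (-6*s^5 - 8*s^4 + 62*s^3 - 107*s^2 - 275*s - 59)/(18*s^4 + 6*s^3 - 138*s^2 - 171*s - 30)
DC gain: substitute s = 0 into T(s) from step 3: T(0) = -59/(-30) = 59/30.

Answer: 59/30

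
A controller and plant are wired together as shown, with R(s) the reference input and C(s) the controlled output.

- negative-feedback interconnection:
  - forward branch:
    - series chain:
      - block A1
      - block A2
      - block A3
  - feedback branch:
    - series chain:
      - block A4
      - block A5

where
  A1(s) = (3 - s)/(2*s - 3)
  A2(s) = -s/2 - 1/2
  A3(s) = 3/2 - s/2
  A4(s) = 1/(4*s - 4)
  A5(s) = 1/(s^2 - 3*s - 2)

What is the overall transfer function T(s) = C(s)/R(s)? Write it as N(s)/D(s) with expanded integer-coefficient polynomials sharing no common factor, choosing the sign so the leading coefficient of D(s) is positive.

[1] cascade A1, A2, A3, giving (-s^3 + 5*s^2 - 3*s - 9)/(8*s - 12)
[2] multiply A4, A5 (series), giving 1/(4*s^3 - 16*s^2 + 4*s + 8)
[3] feedback reduction of (A1*A2*A3), (A4*A5): this yields T(s), and no further normalization is needed

Therefore the answer is (-4*s^6 + 36*s^5 - 96*s^4 + 24*s^3 + 172*s^2 - 60*s - 72)/(32*s^4 - 177*s^3 + 229*s^2 + 13*s - 105).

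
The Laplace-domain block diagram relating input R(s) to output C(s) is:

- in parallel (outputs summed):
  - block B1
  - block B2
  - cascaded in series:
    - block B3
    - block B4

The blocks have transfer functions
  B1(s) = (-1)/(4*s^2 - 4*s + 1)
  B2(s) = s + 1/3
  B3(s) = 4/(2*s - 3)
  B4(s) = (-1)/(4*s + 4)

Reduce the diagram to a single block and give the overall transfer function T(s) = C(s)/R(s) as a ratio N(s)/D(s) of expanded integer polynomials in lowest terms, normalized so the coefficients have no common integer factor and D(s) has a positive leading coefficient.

Answer: (24*s^5 - 28*s^4 - 30*s^3 + 9*s^2 + 17*s + 3)/(24*s^4 - 36*s^3 - 18*s^2 + 33*s - 9)

Working:
Step 1 - cascade B3, B4 gives (-1)/(2*s^2 - s - 3)
Step 2 - sum the parallel branches B1, B2, (B3*B4), giving the overall T(s)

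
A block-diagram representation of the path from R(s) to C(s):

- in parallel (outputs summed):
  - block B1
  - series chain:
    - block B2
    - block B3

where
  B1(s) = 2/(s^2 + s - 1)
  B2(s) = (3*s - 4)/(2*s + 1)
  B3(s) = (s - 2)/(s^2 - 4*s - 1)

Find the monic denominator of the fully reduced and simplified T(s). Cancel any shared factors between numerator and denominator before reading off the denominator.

Reducing step by step:

Step 1 - cascade B2, B3 gives (3*s^2 - 10*s + 8)/(2*s^3 - 7*s^2 - 6*s - 1)
Step 2 - parallel reduction of B1, (B2*B3) gives (3*s^4 - 3*s^3 - 19*s^2 + 6*s - 10)/(2*s^5 - 5*s^4 - 15*s^3 + 5*s + 1)
T(s) is the step-2 result (common factors already cancelled). Leading coefficient of the denominator: 2. Divide through by 2 for the monic polynomial.

Answer: s^5 - 5*s^4/2 - 15*s^3/2 + 5*s/2 + 1/2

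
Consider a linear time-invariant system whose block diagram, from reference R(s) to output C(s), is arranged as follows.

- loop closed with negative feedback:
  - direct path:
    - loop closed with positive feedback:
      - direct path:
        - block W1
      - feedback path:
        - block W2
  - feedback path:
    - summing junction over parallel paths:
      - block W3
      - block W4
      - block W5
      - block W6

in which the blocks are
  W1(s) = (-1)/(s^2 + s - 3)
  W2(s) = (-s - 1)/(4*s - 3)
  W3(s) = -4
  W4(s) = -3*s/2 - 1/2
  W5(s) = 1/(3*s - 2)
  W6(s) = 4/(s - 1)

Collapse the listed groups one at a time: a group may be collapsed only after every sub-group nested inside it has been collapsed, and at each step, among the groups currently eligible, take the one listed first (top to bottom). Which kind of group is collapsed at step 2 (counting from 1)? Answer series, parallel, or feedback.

[1] feedback reduction of W1, W2
[2] combine W3, W4, W5, W6 in parallel
[3] close the feedback loop around [W1/(1-W1*W2)], (W3+W4+W5+W6)
At step 2 the group reduced is parallel.

Hence the answer: parallel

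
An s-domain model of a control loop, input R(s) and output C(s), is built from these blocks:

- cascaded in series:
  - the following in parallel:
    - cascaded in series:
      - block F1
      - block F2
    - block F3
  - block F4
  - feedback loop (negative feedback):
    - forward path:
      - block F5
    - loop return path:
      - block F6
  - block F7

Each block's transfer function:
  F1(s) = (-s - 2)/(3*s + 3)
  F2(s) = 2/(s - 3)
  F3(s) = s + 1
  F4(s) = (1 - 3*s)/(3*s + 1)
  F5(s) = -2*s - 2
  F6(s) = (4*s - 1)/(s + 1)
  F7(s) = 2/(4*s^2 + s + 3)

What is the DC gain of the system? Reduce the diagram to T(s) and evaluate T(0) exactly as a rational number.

Step 1. reduce the series chain F1, F2; result (-2*s - 4)/(3*s^2 - 6*s - 9)
Step 2. sum the parallel branches (F1*F2), F3; result (3*s^3 - 3*s^2 - 17*s - 13)/(3*s^2 - 6*s - 9)
Step 3. close the feedback loop around F5, F6; result (2*s + 2)/(8*s - 3)
Step 4. reduce the series chain ((F1*F2)+F3), F4, [F5/(1+F5*F6)], F7; result (-36*s^4 + 48*s^3 + 192*s^2 + 88*s - 52)/(288*s^5 - 804*s^4 - 3*s^3 - 549*s^2 + 27*s + 81)
The step-4 result is T(s). Setting s = 0: T(0) = -52/81.

Therefore the answer is -52/81.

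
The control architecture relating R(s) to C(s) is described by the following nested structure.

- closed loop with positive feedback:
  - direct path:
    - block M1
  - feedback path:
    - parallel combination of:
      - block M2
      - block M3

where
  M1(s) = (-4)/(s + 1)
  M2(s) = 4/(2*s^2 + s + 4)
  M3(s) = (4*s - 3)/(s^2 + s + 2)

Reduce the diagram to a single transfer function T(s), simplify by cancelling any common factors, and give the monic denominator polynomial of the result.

The answer is s^5 + 5*s^4/2 + 22*s^3 + 23*s^2/2 + 41*s - 4.

Reasoning:
(1) sum the parallel branches M2, M3 = (8*s^3 + 2*s^2 + 17*s - 4)/(2*s^4 + 3*s^3 + 9*s^2 + 6*s + 8)
(2) apply the feedback formula to M1, (M2+M3) = (-8*s^4 - 12*s^3 - 36*s^2 - 24*s - 32)/(2*s^5 + 5*s^4 + 44*s^3 + 23*s^2 + 82*s - 8)
The result of step 2 is T(s) in lowest terms. Its denominator has leading coefficient 2; dividing the denominator through by 2 makes it monic.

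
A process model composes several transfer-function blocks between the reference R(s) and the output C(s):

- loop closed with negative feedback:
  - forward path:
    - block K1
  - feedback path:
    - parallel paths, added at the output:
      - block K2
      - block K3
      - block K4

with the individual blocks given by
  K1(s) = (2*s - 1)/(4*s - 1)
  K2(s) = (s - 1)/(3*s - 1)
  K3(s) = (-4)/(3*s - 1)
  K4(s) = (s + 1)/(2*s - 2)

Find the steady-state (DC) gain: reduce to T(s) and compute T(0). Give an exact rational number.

Reducing step by step:

(1) sum the parallel branches K2, K3, K4 gives (5*s^2 - 10*s + 9)/(6*s^2 - 8*s + 2)
(2) close the feedback loop around K1, (K2+K3+K4) gives (12*s^3 - 22*s^2 + 12*s - 2)/(34*s^3 - 63*s^2 + 44*s - 11)
The step-2 result is T(s). Setting s = 0: T(0) = -2/(-11) = 2/11.

Answer: 2/11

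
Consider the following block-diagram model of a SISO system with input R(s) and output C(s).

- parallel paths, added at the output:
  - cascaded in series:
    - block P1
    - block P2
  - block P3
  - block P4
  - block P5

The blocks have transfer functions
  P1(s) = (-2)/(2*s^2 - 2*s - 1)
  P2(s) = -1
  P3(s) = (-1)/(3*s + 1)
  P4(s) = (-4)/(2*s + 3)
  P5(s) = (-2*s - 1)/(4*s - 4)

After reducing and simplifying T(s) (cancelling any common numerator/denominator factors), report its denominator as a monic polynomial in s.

Reducing step by step:

Step 1 - reduce the series chain P1, P2, giving 2/(2*s^2 - 2*s - 1)
Step 2 - combine (P1*P2), P3, P4, P5 in parallel, giving (-24*s^5 - 144*s^4 + 250*s^3 + 152*s^2 - 125*s - 49)/(48*s^5 - 8*s^4 - 128*s^3 + 20*s^2 + 56*s + 12)
Step 2 gives the fully reduced T(s), with no common factor left to cancel. The denominator's leading coefficient is 48, so divide each of its coefficients by 48 to get the monic form.

Answer: s^5 - s^4/6 - 8*s^3/3 + 5*s^2/12 + 7*s/6 + 1/4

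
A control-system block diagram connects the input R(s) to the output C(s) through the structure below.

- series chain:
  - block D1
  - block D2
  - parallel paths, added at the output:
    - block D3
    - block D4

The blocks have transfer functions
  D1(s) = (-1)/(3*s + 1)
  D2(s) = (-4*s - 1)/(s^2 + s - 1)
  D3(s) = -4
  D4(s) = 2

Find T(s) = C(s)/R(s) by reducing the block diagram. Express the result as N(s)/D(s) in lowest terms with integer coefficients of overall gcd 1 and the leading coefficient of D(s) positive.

Reducing step by step:

1. combine D3, D4 in parallel gives -2
2. reduce the series chain D1, D2, (D3+D4): this yields T(s), and no further normalization is needed

Answer: (-8*s - 2)/(3*s^3 + 4*s^2 - 2*s - 1)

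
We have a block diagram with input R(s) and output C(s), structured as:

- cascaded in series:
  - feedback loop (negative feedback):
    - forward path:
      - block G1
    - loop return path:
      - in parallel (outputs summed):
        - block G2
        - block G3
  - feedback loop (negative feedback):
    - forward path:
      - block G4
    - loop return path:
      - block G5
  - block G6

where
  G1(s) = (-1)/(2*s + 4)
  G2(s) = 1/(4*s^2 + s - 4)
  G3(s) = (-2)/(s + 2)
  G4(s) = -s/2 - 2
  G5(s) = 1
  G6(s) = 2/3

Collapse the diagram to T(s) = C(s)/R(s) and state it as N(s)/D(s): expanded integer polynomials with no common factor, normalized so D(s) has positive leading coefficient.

Reducing step by step:

Step 1: combine G2, G3 in parallel gives (-8*s^2 - s + 10)/(4*s^3 + 9*s^2 - 2*s - 8)
Step 2: collapse the loop (G1 forward, (G2+G3) return) gives (-4*s^3 - 9*s^2 + 2*s + 8)/(8*s^4 + 34*s^3 + 40*s^2 - 23*s - 42)
Step 3: apply the feedback formula to G4, G5 gives (s + 4)/(s + 2)
Step 4: combine [G1/(1+G1*(G2+G3))], [G4/(1+G4*G5)], G6 in series - this is the overall T(s), already in the required normalized form

Answer: (-8*s^3 - 34*s^2 + 32)/(24*s^4 + 102*s^3 + 120*s^2 - 69*s - 126)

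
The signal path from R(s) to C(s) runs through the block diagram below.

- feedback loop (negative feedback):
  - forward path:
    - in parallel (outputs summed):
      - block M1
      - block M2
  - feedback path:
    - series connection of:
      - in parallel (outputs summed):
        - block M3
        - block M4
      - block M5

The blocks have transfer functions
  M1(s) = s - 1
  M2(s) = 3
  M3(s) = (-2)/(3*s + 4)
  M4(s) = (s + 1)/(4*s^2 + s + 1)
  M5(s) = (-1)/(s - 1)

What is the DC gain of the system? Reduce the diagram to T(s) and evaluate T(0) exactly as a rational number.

The answer is 1.

Reasoning:
(1) parallel reduction of M1, M2 -> s + 2
(2) add M3, M4 (parallel) -> (-5*s^2 + 5*s + 2)/(12*s^3 + 19*s^2 + 7*s + 4)
(3) reduce the series chain (M3+M4), M5 -> (5*s^2 - 5*s - 2)/(12*s^4 + 7*s^3 - 12*s^2 - 3*s - 4)
(4) apply the feedback formula to (M1+M2), ((M3+M4)*M5) -> (12*s^5 + 31*s^4 + 2*s^3 - 27*s^2 - 10*s - 8)/(12*s^4 + 12*s^3 - 7*s^2 - 15*s - 8)
Evaluating the step-4 result (the overall T(s)) at s = 0 gives T(0) = -8/(-8) = 1.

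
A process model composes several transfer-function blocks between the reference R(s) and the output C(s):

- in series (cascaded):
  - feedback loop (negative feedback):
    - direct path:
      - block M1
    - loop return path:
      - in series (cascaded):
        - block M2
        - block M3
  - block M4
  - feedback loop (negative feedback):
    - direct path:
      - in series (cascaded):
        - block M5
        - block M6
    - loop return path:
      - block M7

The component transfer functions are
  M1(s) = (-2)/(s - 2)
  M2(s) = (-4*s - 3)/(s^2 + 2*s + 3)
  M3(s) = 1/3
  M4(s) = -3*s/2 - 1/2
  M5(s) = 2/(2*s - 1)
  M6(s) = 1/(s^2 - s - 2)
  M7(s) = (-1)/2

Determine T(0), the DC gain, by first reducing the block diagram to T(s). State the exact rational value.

The answer is -3/2.

Reasoning:
Step 1. cascade M2, M3 = (-4*s - 3)/(3*s^2 + 6*s + 9)
Step 2. close the feedback loop around M1, (M2*M3) = (-6*s^2 - 12*s - 18)/(3*s^3 + 5*s - 12)
Step 3. multiply M5, M6 (series) = 2/(2*s^3 - 3*s^2 - 3*s + 2)
Step 4. feedback reduction of (M5*M6), M7 = 2/(2*s^3 - 3*s^2 - 3*s + 1)
Step 5. combine [M1/(1+M1*(M2*M3))], M4, [(M5*M6)/(1+(M5*M6)*M7)] in series = (18*s^3 + 42*s^2 + 66*s + 18)/(6*s^6 - 9*s^5 + s^4 - 36*s^3 + 21*s^2 + 41*s - 12)
Evaluating the step-5 result (the overall T(s)) at s = 0 gives T(0) = 18/(-12) = -3/2.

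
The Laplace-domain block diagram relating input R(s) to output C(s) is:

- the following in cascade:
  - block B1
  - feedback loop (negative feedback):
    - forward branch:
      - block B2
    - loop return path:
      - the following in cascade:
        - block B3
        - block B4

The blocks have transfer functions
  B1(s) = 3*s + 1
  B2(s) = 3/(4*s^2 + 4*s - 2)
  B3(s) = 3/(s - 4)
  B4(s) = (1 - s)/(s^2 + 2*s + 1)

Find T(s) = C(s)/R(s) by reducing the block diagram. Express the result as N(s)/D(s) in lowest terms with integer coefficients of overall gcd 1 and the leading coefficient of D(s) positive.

Step 1: combine B3, B4 in series = (3 - 3*s)/(s^3 - 2*s^2 - 7*s - 4)
Step 2: collapse the loop (B2 forward, (B3*B4) return) = (3*s^3 - 6*s^2 - 21*s - 12)/(4*s^5 - 4*s^4 - 38*s^3 - 40*s^2 - 11*s + 17)
Step 3: reduce the series chain B1, [B2/(1+B2*(B3*B4))], giving the overall T(s)

Answer: (9*s^4 - 15*s^3 - 69*s^2 - 57*s - 12)/(4*s^5 - 4*s^4 - 38*s^3 - 40*s^2 - 11*s + 17)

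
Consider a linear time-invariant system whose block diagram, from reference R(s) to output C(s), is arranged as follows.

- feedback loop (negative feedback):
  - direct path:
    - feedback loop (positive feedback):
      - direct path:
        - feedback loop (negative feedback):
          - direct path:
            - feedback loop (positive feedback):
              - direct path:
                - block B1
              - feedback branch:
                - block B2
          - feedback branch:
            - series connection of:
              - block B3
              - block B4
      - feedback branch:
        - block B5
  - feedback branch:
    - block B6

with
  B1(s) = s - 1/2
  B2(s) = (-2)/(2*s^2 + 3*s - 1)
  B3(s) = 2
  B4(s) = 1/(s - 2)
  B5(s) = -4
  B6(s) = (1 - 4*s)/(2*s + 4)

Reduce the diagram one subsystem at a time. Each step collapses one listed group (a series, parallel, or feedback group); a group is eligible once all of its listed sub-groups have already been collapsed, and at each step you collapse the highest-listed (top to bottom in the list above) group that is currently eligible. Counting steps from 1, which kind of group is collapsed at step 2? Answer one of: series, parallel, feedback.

Step 1: apply the feedback formula to B1, B2
Step 2: series reduction of B3, B4
Step 3: apply the feedback formula to [B1/(1-B1*B2)], (B3*B4)
Step 4: collapse the loop ([[B1/(1-B1*B2)]/(1+[B1/(1-B1*B2)]*(B3*B4))] forward, B5 return)
Step 5: close the feedback loop around [[[B1/(1-B1*B2)]/(1+[B1/(1-B1*B2)]*(B3*B4))]/(1-[[B1/(1-B1*B2)]/(1+[B1/(1-B1*B2)]*(B3*B4))]*B5)], B6
Step 2: series.

Answer: series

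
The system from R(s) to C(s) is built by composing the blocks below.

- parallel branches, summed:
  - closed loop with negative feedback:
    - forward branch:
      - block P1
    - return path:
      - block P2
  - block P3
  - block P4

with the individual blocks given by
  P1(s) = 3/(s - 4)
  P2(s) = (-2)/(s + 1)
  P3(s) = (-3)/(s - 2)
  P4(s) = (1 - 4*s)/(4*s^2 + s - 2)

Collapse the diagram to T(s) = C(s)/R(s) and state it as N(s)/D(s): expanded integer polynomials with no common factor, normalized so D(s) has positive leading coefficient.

Answer: (-4*s^4 + 45*s^3 + 113*s^2 - 72*s - 28)/(4*s^5 - 19*s^4 - 23*s^3 + 86*s^2 + 28*s - 40)

Working:
Step 1 - close the feedback loop around P1, P2; result (3*s + 3)/(s^2 - 3*s - 10)
Step 2 - reduce the parallel group [P1/(1+P1*P2)], P3, P4: this yields T(s), and no further normalization is needed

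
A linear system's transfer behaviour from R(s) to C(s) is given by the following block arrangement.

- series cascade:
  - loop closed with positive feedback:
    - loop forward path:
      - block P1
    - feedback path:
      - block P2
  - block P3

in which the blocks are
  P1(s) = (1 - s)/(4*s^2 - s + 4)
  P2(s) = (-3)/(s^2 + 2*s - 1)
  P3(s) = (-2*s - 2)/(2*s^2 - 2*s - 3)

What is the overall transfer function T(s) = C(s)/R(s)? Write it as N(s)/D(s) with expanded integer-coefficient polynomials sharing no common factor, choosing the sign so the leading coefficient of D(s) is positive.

Answer: (2*s^4 + 4*s^3 - 4*s^2 - 4*s + 2)/(8*s^6 + 6*s^5 - 30*s^4 - 5*s^3 - 8*s^2 - 16*s + 3)

Working:
(1) apply the feedback formula to P1, P2 = (-s^3 - s^2 + 3*s - 1)/(4*s^4 + 7*s^3 - 2*s^2 + 6*s - 1)
(2) cascade [P1/(1-P1*P2)], P3: this yields T(s), and no further normalization is needed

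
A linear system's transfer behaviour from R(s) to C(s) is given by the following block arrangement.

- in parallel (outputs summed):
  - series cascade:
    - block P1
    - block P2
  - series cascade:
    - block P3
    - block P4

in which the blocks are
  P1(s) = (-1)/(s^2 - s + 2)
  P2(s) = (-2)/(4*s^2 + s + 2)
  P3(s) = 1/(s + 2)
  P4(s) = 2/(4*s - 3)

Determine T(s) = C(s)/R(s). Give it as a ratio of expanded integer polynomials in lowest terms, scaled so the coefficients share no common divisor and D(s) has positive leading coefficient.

First reduce the diagram to T(s).

Step 1 - combine P1, P2 in series -> 2/(4*s^4 - 3*s^3 + 9*s^2 + 4)
Step 2 - reduce the series chain P3, P4 -> 2/(4*s^2 + 5*s - 6)
Step 3 - reduce the parallel group (P1*P2), (P3*P4); the result is T(s) itself (integer coefficients, no common factor, positive leading denominator coefficient)

Answer: (8*s^4 - 6*s^3 + 26*s^2 + 10*s - 4)/(16*s^6 + 8*s^5 - 3*s^4 + 63*s^3 - 38*s^2 + 20*s - 24)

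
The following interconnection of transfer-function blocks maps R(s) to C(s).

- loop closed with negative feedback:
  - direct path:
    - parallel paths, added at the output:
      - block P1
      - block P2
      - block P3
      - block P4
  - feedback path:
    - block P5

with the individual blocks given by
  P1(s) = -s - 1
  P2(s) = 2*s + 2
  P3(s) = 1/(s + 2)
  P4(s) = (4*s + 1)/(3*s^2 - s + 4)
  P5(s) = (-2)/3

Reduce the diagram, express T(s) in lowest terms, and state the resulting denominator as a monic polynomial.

First reduce the diagram to T(s).

1. add P1, P2, P3, P4 (parallel): (3*s^4 + 8*s^3 + 14*s^2 + 18*s + 14)/(3*s^3 + 5*s^2 + 2*s + 8)
2. reduce the feedback loop with forward (P1+P2+P3+P4) and return P5: (-9*s^4 - 24*s^3 - 42*s^2 - 54*s - 42)/(6*s^4 + 7*s^3 + 13*s^2 + 30*s + 4)
The result of step 2 is T(s) in lowest terms. Its denominator has leading coefficient 6; dividing the denominator through by 6 makes it monic.

Answer: s^4 + 7*s^3/6 + 13*s^2/6 + 5*s + 2/3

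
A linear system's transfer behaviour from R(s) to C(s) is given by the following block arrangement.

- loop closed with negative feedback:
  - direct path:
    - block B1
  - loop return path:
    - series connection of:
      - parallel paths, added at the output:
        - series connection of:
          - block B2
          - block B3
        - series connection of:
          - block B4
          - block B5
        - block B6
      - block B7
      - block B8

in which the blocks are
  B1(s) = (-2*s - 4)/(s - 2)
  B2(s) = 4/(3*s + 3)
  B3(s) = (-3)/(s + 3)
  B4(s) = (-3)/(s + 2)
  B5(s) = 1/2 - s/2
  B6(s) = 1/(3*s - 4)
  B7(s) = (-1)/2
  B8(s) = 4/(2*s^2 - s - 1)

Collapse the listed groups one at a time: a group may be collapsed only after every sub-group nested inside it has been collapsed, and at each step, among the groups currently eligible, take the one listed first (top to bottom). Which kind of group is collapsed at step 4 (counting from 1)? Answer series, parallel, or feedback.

Answer: series

Working:
[1] reduce the series chain B2, B3
[2] reduce the series chain B4, B5
[3] reduce the parallel group (B2*B3), (B4*B5), B6
[4] combine ((B2*B3)+(B4*B5)+B6), B7, B8 in series
[5] feedback reduction of B1, (((B2*B3)+(B4*B5)+B6)*B7*B8)
The group at step 4 is a series group.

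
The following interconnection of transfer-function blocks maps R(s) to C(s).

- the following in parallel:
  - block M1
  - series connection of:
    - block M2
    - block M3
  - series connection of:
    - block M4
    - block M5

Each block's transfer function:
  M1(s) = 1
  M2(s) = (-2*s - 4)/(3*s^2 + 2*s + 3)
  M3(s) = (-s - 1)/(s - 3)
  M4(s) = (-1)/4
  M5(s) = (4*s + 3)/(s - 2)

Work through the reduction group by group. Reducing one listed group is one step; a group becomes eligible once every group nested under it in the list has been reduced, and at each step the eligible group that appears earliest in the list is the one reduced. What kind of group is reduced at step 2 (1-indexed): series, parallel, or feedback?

(1) cascade M2, M3
(2) cascade M4, M5
(3) combine M1, (M2*M3), (M4*M5) in parallel
So the answer for step 2 is series.

Hence the answer: series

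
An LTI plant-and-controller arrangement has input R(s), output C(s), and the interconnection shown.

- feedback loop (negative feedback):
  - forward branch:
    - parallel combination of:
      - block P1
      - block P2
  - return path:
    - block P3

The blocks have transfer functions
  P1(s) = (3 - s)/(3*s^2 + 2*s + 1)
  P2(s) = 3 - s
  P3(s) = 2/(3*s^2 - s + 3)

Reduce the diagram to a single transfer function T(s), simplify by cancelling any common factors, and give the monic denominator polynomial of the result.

Step 1: parallel reduction of P1, P2, giving (-3*s^3 + 7*s^2 + 4*s + 6)/(3*s^2 + 2*s + 1)
Step 2: reduce the feedback loop with forward (P1+P2) and return P3, giving (-9*s^5 + 24*s^4 - 4*s^3 + 35*s^2 + 6*s + 18)/(9*s^4 - 3*s^3 + 24*s^2 + 13*s + 15)
That last expression is T(s), already simplified. Scaling its denominator by 1/9 (the reciprocal of the leading coefficient) yields the monic denominator.

Hence the answer: s^4 - s^3/3 + 8*s^2/3 + 13*s/9 + 5/3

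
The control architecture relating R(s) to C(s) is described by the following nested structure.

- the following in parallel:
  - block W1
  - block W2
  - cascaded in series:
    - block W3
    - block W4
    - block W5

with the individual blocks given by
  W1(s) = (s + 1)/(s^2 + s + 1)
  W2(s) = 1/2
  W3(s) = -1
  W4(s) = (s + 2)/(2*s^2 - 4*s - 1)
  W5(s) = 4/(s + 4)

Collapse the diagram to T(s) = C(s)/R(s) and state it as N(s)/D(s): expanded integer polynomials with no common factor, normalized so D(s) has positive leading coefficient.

First reduce the diagram to T(s).

[1] series reduction of W3, W4, W5: (-4*s - 8)/(2*s^3 + 4*s^2 - 17*s - 4)
[2] parallel reduction of W1, W2, (W3*W4*W5): this yields T(s), and no further normalization is needed

Answer: (2*s^5 + 10*s^4 - 7*s^3 - 67*s^2 - 87*s - 28)/(4*s^5 + 12*s^4 - 22*s^3 - 34*s^2 - 42*s - 8)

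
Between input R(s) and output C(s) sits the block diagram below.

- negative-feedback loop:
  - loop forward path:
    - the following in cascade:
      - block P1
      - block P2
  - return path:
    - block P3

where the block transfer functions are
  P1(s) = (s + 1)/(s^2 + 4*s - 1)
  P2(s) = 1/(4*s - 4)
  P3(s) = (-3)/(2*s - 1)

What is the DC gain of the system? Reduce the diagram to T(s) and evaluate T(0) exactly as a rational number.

Step 1. multiply P1, P2 (series); result (s + 1)/(4*s^3 + 12*s^2 - 20*s + 4)
Step 2. reduce the feedback loop with forward (P1*P2) and return P3; result (2*s^2 + s - 1)/(8*s^4 + 20*s^3 - 52*s^2 + 25*s - 7)
DC gain: substitute s = 0 into T(s) from step 2: T(0) = -1/(-7) = 1/7.

Hence the answer: 1/7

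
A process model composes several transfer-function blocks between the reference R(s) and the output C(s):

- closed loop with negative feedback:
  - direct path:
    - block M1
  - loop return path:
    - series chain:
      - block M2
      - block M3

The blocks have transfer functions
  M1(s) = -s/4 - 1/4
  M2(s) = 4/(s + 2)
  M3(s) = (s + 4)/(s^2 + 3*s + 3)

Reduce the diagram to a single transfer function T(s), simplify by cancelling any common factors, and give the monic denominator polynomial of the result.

[1] multiply M2, M3 (series), giving (4*s + 16)/(s^3 + 5*s^2 + 9*s + 6)
[2] close the feedback loop around M1, (M2*M3), giving (-s^4 - 6*s^3 - 14*s^2 - 15*s - 6)/(4*s^3 + 16*s^2 + 16*s + 8)
That last expression is T(s), already simplified. Scaling its denominator by 1/4 (the reciprocal of the leading coefficient) yields the monic denominator.

Final answer: s^3 + 4*s^2 + 4*s + 2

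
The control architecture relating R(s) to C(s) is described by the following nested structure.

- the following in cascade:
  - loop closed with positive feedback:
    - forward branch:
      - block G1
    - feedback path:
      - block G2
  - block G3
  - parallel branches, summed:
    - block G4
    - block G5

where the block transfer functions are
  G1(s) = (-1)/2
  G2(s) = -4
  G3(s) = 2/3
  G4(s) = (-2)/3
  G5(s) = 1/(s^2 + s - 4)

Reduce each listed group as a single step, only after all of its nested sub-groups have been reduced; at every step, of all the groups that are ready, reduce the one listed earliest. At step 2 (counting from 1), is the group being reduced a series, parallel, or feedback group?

Answer: parallel

Working:
Step 1 - feedback reduction of G1, G2
Step 2 - reduce the parallel group G4, G5
Step 3 - series reduction of [G1/(1-G1*G2)], G3, (G4+G5)
So the answer for step 2 is parallel.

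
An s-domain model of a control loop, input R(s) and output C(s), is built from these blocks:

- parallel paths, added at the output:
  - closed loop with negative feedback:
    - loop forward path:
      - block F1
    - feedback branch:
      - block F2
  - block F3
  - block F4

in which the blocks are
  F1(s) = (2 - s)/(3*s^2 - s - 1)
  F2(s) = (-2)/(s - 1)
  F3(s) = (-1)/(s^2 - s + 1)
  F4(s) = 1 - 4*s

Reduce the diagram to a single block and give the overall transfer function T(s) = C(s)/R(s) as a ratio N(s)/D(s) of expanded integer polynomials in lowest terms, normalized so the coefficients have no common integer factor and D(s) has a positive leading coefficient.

The answer is (-12*s^6 + 31*s^5 - 44*s^4 + 46*s^3 - 31*s^2 + 20*s - 2)/(3*s^5 - 7*s^4 + 9*s^3 - 9*s^2 + 5*s - 3).

Reasoning:
Step 1: close the feedback loop around F1, F2 = (-s^2 + 3*s - 2)/(3*s^3 - 4*s^2 + 2*s - 3)
Step 2: combine [F1/(1+F1*F2)], F3, F4 in parallel: this yields T(s), and no further normalization is needed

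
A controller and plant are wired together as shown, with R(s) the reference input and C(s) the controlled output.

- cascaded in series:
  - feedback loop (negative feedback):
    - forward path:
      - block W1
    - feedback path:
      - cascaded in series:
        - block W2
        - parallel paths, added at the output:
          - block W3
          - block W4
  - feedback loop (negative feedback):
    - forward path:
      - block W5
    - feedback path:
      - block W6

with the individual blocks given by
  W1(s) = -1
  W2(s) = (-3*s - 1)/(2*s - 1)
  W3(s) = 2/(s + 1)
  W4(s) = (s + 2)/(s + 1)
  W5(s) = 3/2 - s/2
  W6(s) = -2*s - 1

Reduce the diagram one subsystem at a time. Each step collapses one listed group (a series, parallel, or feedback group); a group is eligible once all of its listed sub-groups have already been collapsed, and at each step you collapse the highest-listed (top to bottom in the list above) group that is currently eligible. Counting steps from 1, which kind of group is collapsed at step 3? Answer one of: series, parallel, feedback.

The answer is feedback.

Reasoning:
Step 1. reduce the parallel group W3, W4
Step 2. combine W2, (W3+W4) in series
Step 3. feedback reduction of W1, (W2*(W3+W4))
Step 4. apply the feedback formula to W5, W6
Step 5. reduce the series chain [W1/(1+W1*(W2*(W3+W4)))], [W5/(1+W5*W6)]
At step 3 the group reduced is feedback.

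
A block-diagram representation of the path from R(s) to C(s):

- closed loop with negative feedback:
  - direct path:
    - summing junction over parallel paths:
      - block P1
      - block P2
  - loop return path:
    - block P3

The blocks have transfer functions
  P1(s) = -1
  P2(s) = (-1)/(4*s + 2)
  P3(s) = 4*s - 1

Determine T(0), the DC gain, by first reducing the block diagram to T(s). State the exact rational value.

First reduce the diagram to T(s).

(1) parallel reduction of P1, P2 -> (-4*s - 3)/(4*s + 2)
(2) feedback reduction of (P1+P2), P3 -> (4*s + 3)/(16*s^2 + 4*s - 5)
The step-2 result is T(s). Setting s = 0: T(0) = 3/(-5) = -3/5.

Answer: -3/5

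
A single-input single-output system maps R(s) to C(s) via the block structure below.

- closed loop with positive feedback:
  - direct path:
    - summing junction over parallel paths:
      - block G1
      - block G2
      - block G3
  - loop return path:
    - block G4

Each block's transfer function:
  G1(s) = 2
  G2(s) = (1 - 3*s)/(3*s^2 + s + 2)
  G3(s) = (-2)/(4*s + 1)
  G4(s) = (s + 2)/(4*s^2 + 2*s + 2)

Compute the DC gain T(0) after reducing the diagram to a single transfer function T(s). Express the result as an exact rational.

(1) reduce the parallel group G1, G2, G3: (24*s^3 - 4*s^2 + 17*s + 1)/(12*s^3 + 7*s^2 + 9*s + 2)
(2) feedback reduction of (G1+G2+G3), G4: (96*s^5 + 32*s^4 + 108*s^3 + 30*s^2 + 36*s + 2)/(48*s^5 + 28*s^4 + 30*s^3 + 31*s^2 - 13*s + 2)
Evaluating the step-2 result (the overall T(s)) at s = 0 gives T(0) = 2/2 = 1.

Hence the answer: 1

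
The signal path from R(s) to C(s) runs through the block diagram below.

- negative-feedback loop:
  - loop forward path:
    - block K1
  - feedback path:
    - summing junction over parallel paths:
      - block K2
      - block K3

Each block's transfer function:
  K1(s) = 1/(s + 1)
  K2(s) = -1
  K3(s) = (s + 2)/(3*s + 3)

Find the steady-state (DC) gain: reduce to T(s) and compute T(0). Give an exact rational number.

1. add K2, K3 (parallel): (-2*s - 1)/(3*s + 3)
2. collapse the loop (K1 forward, (K2+K3) return): (3*s + 3)/(3*s^2 + 4*s + 2)
That last expression is T(s); at s = 0 only the constant terms survive, so T(0) = 3/2.

Therefore the answer is 3/2.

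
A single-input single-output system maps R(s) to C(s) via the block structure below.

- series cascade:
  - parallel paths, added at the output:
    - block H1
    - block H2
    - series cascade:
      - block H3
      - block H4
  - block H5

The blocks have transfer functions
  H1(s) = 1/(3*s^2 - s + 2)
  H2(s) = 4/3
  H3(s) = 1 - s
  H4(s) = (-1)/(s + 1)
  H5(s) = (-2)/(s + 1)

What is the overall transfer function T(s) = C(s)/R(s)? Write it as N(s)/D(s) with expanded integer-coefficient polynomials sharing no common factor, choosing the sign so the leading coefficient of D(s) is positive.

Reducing step by step:

(1) multiply H3, H4 (series) gives (s - 1)/(s + 1)
(2) parallel reduction of H1, H2, (H3*H4) gives (21*s^3 - 4*s^2 + 16*s + 5)/(9*s^3 + 6*s^2 + 3*s + 6)
(3) combine (H1+H2+(H3*H4)), H5 in series; the result is T(s) itself (integer coefficients, no common factor, positive leading denominator coefficient)

Answer: (-42*s^3 + 8*s^2 - 32*s - 10)/(9*s^4 + 15*s^3 + 9*s^2 + 9*s + 6)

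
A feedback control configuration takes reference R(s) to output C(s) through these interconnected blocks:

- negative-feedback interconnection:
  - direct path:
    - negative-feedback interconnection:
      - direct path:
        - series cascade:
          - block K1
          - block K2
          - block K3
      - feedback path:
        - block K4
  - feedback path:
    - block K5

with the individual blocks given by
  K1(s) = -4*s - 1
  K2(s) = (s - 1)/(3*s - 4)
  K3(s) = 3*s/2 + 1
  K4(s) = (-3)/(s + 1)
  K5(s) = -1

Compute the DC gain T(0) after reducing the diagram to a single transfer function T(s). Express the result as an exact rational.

Step 1. combine K1, K2, K3 in series, giving (-12*s^3 + s^2 + 9*s + 2)/(6*s - 8)
Step 2. close the feedback loop around (K1*K2*K3), K4, giving (-12*s^4 - 11*s^3 + 10*s^2 + 11*s + 2)/(36*s^3 + 3*s^2 - 29*s - 14)
Step 3. apply the feedback formula to [(K1*K2*K3)/(1+(K1*K2*K3)*K4)], K5, giving (-12*s^4 - 11*s^3 + 10*s^2 + 11*s + 2)/(12*s^4 + 47*s^3 - 7*s^2 - 40*s - 16)
Evaluating the step-3 result (the overall T(s)) at s = 0 gives T(0) = 2/(-16) = -1/8.

Therefore the answer is -1/8.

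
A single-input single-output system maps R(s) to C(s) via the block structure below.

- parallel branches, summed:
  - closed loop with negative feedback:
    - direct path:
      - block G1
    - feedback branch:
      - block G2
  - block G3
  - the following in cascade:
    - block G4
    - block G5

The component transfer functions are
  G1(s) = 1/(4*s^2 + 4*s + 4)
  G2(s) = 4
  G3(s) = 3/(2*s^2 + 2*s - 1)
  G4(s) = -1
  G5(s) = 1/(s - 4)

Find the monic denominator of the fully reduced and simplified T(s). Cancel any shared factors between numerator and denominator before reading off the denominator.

The answer is s^5 - 2*s^4 - 11*s^3/2 - 17*s^2/2 - 7*s + 4.

Reasoning:
Step 1: feedback reduction of G1, G2; result 1/(4*s^2 + 4*s + 8)
Step 2: series reduction of G4, G5; result (-1)/(s - 4)
Step 3: add [G1/(1+G1*G2)], G3, (G4*G5) (parallel); result (-8*s^4 - 2*s^3 - 62*s^2 - 45*s - 84)/(8*s^5 - 16*s^4 - 44*s^3 - 68*s^2 - 56*s + 32)
T(s) is the step-3 result (common factors already cancelled). Leading coefficient of the denominator: 8. Divide through by 8 for the monic polynomial.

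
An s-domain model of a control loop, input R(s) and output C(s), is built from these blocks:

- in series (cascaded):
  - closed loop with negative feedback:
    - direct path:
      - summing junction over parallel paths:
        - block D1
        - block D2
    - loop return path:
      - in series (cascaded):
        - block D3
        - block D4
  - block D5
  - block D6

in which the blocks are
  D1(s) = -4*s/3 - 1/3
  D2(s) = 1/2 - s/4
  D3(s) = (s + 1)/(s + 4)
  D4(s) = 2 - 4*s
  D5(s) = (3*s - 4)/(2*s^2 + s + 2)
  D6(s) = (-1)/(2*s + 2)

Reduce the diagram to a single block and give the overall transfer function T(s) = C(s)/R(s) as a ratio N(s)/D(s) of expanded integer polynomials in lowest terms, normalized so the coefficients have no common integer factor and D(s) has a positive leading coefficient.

Answer: (57*s^3 + 146*s^2 - 320*s + 32)/(304*s^6 + 576*s^5 + 516*s^4 + 512*s^3 + 252*s^2 + 192*s + 208)

Working:
Step 1: combine D1, D2 in parallel; result 1/6 - 19*s/12
Step 2: reduce the series chain D3, D4; result (-4*s^2 - 2*s + 2)/(s + 4)
Step 3: collapse the loop ((D1+D2) forward, (D3*D4) return); result (-19*s^2 - 74*s + 8)/(76*s^3 + 30*s^2 - 30*s + 52)
Step 4: cascade [(D1+D2)/(1+(D1+D2)*(D3*D4))], D5, D6 - this is the overall T(s), already in the required normalized form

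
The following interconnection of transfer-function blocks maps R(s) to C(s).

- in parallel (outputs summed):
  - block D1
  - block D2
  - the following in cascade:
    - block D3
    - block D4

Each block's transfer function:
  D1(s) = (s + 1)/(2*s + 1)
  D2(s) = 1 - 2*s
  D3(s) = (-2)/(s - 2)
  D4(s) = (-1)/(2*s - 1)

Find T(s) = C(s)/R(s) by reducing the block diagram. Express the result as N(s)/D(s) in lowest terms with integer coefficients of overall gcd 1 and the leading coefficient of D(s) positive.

The answer is (-8*s^4 + 22*s^3 - 9*s^2 - 4*s + 6)/(4*s^3 - 8*s^2 - s + 2).

Reasoning:
1. multiply D3, D4 (series) -> 2/(2*s^2 - 5*s + 2)
2. add D1, D2, (D3*D4) (parallel), which is the overall transfer function T(s) = C(s)/R(s) in lowest terms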